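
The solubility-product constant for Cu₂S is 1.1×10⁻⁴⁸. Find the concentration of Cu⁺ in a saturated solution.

1.3×10⁻¹⁶ M

Cu₂S(s) ⇌ 2 Cu⁺(aq) + S²⁻(aq)
Let s be the molar solubility. Then [Cu⁺] = 2s and [S²⁻] = s.
Ksp = [Cu⁺]^2[S²⁻] = (2s)^2 · s = 4s^3 = 1.1×10⁻⁴⁸
s = 6.5×10⁻¹⁷ mol L⁻¹
[Cu⁺] = 2s = 1.3×10⁻¹⁶ mol L⁻¹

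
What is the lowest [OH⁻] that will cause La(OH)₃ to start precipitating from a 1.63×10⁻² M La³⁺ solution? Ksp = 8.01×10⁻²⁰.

1.70×10⁻⁶ M

The threshold for precipitation is Q = Ksp.
La(OH)₃(s) ⇌ La³⁺(aq) + 3 OH⁻(aq)
Ksp = [La³⁺][OH⁻]^3 = [OH⁻]^3(1.63×10⁻²)
[OH⁻]^3 = 8.01×10⁻²⁰ / (1.63×10⁻²) = 4.91×10⁻¹⁸
[OH⁻] = 1.70×10⁻⁶ M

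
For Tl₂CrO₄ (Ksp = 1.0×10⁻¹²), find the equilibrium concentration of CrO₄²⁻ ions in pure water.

6.3×10⁻⁵ M

Tl₂CrO₄(s) ⇌ 2 Tl⁺(aq) + CrO₄²⁻(aq)
With molar solubility s: [Tl⁺] = 2s, [CrO₄²⁻] = s.
Ksp = [Tl⁺]^2[CrO₄²⁻] = (2s)^2 · s = 4s^3 = 1.0×10⁻¹²
s = 6.3×10⁻⁵ M
[CrO₄²⁻] = s = 6.3×10⁻⁵ M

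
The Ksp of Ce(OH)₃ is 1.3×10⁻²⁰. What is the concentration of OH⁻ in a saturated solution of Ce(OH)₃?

Ce(OH)₃(s) ⇌ Ce³⁺(aq) + 3 OH⁻(aq)
With molar solubility s: [Ce³⁺] = s, [OH⁻] = 3s.
Ksp = [Ce³⁺][OH⁻]^3 = s · (3s)^3 = 27s^4 = 1.3×10⁻²⁰
s = 4.7×10⁻⁶ mol/L
[OH⁻] = 3s = 1.4×10⁻⁵ mol/L

1.4×10⁻⁵ M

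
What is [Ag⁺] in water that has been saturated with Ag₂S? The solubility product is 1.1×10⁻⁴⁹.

Ag₂S(s) ⇌ 2 Ag⁺(aq) + S²⁻(aq)
With molar solubility s: [Ag⁺] = 2s, [S²⁻] = s.
Ksp = [Ag⁺]^2[S²⁻] = (2s)^2 · s = 4s^3 = 1.1×10⁻⁴⁹
s = 3.0×10⁻¹⁷ mol/L
[Ag⁺] = 2s = 6.0×10⁻¹⁷ mol/L

6.0×10⁻¹⁷ M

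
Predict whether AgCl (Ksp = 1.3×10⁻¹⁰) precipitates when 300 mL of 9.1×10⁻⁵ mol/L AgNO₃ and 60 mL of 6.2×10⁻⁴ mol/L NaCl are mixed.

Yes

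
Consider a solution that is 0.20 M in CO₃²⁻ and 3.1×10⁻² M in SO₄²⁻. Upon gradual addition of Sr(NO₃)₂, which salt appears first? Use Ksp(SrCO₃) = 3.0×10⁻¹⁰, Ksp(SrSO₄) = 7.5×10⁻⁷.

The threshold for precipitation is Q = Ksp.
For SrCO₃: [Sr²⁺] = (Ksp/[CO₃²⁻]) = 1.5×10⁻⁹ M
For SrSO₄: [Sr²⁺] = (Ksp/[SO₄²⁻]) = 2.4×10⁻⁵ M
The smaller threshold [Sr²⁺] is reached first, so SrCO₃ precipitates first.

SrCO₃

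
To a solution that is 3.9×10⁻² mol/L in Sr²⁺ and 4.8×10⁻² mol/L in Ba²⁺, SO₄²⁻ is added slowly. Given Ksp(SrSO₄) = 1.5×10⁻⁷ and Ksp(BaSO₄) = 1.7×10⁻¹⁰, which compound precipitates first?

BaSO₄

The threshold for precipitation is Q = Ksp.
For SrSO₄: [SO₄²⁻] = (Ksp/[Sr²⁺]) = 3.8×10⁻⁶ mol/L
For BaSO₄: [SO₄²⁻] = (Ksp/[Ba²⁺]) = 3.5×10⁻⁹ mol/L
The smaller threshold [SO₄²⁻] is reached first, so BaSO₄ precipitates first.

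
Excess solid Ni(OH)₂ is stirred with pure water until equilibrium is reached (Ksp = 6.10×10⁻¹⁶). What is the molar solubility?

5.34×10⁻⁶ M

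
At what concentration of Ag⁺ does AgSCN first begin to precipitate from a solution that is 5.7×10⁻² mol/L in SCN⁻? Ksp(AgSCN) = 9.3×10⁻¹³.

1.6×10⁻¹¹ M

The threshold for precipitation is Q = Ksp.
AgSCN(s) ⇌ Ag⁺(aq) + SCN⁻(aq)
Ksp = [Ag⁺][SCN⁻] = [Ag⁺](5.7×10⁻²)
[Ag⁺] = 9.3×10⁻¹³ / (5.7×10⁻²) = 1.6×10⁻¹¹
[Ag⁺] = 1.6×10⁻¹¹ mol/L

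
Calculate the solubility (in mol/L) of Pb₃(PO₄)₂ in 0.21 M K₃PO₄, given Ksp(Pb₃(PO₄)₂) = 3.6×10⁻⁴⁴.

3.1×10⁻¹⁵ M

Pb₃(PO₄)₂(s) ⇌ 3 Pb²⁺(aq) + 2 PO₄³⁻(aq)
The solution already contains PO₄³⁻ at 0.21 M. Let s be the molar solubility of Pb₃(PO₄)₂.
[PO₄³⁻] ≈ 0.21 M (common ion dominates); [Pb²⁺] = 3s.
Ksp = [Pb²⁺]^3[PO₄³⁻]^2 = (3s)^3(0.21)^2
(3s)^3 = 3.6×10⁻⁴⁴ / (0.21)^2 = 8.2×10⁻⁴³
s = 3.1×10⁻¹⁵ M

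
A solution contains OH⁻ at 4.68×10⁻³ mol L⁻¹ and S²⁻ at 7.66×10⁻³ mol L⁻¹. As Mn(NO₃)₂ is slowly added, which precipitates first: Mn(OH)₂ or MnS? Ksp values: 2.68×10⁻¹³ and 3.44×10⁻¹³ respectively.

MnS

Precipitation begins when Q = Ksp.
For Mn(OH)₂: [Mn²⁺] = (Ksp/[OH⁻]^2) = 1.22×10⁻⁸ mol L⁻¹
For MnS: [Mn²⁺] = (Ksp/[S²⁻]) = 4.49×10⁻¹¹ mol L⁻¹
The smaller threshold [Mn²⁺] is reached first, so MnS precipitates first.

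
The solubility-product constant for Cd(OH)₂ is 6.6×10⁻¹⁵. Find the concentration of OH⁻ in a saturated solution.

2.4×10⁻⁵ M

Cd(OH)₂(s) ⇌ Cd²⁺(aq) + 2 OH⁻(aq)
For each mole of Cd(OH)₂ that dissolves per liter, [Cd²⁺] = s and [OH⁻] = 2s; let s denote this solubility.
Ksp = [Cd²⁺][OH⁻]^2 = s · (2s)^2 = 4s^3 = 6.6×10⁻¹⁵
s = 1.2×10⁻⁵ mol L⁻¹
[OH⁻] = 2s = 2.4×10⁻⁵ mol L⁻¹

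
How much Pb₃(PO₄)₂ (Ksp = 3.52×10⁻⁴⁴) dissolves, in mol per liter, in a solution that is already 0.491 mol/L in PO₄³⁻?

Pb₃(PO₄)₂(s) ⇌ 3 Pb²⁺(aq) + 2 PO₄³⁻(aq)
With PO₄³⁻ already at 0.491 mol/L and s small, take [PO₄³⁻] ≈ 0.491 mol/L and [Pb²⁺] = 3s.
Ksp = [Pb²⁺]^3[PO₄³⁻]^2 = (3s)^3(0.491)^2
(3s)^3 = 3.52×10⁻⁴⁴ / (0.491)^2 = 1.46×10⁻⁴³
s = 1.76×10⁻¹⁵ mol/L

1.76×10⁻¹⁵ M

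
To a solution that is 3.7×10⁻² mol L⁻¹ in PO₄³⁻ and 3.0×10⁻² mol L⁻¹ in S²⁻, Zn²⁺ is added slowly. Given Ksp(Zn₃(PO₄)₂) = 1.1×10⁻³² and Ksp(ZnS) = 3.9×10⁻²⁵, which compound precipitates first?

ZnS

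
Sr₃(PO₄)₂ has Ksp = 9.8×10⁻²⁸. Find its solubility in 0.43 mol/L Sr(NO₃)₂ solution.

Sr₃(PO₄)₂(s) ⇌ 3 Sr²⁺(aq) + 2 PO₄³⁻(aq)
With Sr²⁺ already at 0.43 mol/L and s small, take [Sr²⁺] ≈ 0.43 mol/L and [PO₄³⁻] = 2s.
Ksp = [Sr²⁺]^3[PO₄³⁻]^2 = (0.43)^3(2s)^2
(2s)^2 = 9.8×10⁻²⁸ / (0.43)^3 = 1.2×10⁻²⁶
s = 5.6×10⁻¹⁴ mol/L

5.6×10⁻¹⁴ M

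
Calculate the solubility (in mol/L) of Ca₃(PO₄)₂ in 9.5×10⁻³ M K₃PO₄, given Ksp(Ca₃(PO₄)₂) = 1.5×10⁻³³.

Ca₃(PO₄)₂(s) ⇌ 3 Ca²⁺(aq) + 2 PO₄³⁻(aq)
PO₄³⁻ is already present at 9.5×10⁻³ M. If s mol/L of Ca₃(PO₄)₂ dissolves, [Ca²⁺] = 3s while [PO₄³⁻] ≈ 9.5×10⁻³ M.
Ksp = [Ca²⁺]^3[PO₄³⁻]^2 = (3s)^3(9.5×10⁻³)^2
(3s)^3 = 1.5×10⁻³³ / (9.5×10⁻³)^2 = 1.7×10⁻²⁹
s = 8.5×10⁻¹¹ M

8.5×10⁻¹¹ M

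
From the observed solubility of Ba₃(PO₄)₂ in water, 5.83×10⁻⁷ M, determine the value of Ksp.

Ksp = 7.27×10⁻³⁰

Ba₃(PO₄)₂(s) ⇌ 3 Ba²⁺(aq) + 2 PO₄³⁻(aq)
Let s be the molar solubility. Then [Ba²⁺] = 3s and [PO₄³⁻] = 2s.
Ksp = [Ba²⁺]^3[PO₄³⁻]^2 = (3s)^3 · (2s)^2 = 108s^5
Ksp = 108 × (5.83×10⁻⁷)^5 = 7.27×10⁻³⁰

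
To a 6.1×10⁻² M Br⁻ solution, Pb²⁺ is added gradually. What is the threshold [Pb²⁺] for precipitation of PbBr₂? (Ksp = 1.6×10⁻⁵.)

Precipitation of each salt begins when its ion product equals Ksp.
PbBr₂(s) ⇌ Pb²⁺(aq) + 2 Br⁻(aq)
Ksp = [Pb²⁺][Br⁻]^2 = [Pb²⁺](6.1×10⁻²)^2
[Pb²⁺] = 1.6×10⁻⁵ / (6.1×10⁻²)^2 = 4.3×10⁻³
[Pb²⁺] = 4.3×10⁻³ M

4.3×10⁻³ M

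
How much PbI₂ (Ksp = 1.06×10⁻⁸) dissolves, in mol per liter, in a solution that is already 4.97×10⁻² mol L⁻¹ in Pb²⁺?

2.31×10⁻⁴ M

PbI₂(s) ⇌ Pb²⁺(aq) + 2 I⁻(aq)
Pb²⁺ is already present at 4.97×10⁻² mol L⁻¹. If s mol/L of PbI₂ dissolves, [I⁻] = 2s while [Pb²⁺] ≈ 4.97×10⁻² mol L⁻¹.
Ksp = [Pb²⁺][I⁻]^2 = (4.97×10⁻²)(2s)^2
(2s)^2 = 1.06×10⁻⁸ / (4.97×10⁻²) = 2.13×10⁻⁷
s = 2.31×10⁻⁴ mol L⁻¹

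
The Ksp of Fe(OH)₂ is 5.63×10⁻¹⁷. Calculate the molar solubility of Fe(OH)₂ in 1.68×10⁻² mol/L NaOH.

Fe(OH)₂(s) ⇌ Fe²⁺(aq) + 2 OH⁻(aq)
Let s be the solubility of Fe(OH)₂ here. The common ion gives [OH⁻] ≈ 1.68×10⁻² mol/L, and [Fe²⁺] = s.
Ksp = [Fe²⁺][OH⁻]^2 = s(1.68×10⁻²)^2
s = 5.63×10⁻¹⁷ / (1.68×10⁻²)^2 = 1.99×10⁻¹³
s = 1.99×10⁻¹³ mol/L

1.99×10⁻¹³ M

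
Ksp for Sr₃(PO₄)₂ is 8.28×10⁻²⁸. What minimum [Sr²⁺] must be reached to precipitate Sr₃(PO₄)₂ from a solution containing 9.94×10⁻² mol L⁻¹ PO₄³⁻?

Precipitation of each salt begins when its ion product equals Ksp.
Sr₃(PO₄)₂(s) ⇌ 3 Sr²⁺(aq) + 2 PO₄³⁻(aq)
Ksp = [Sr²⁺]^3[PO₄³⁻]^2 = [Sr²⁺]^3(9.94×10⁻²)^2
[Sr²⁺]^3 = 8.28×10⁻²⁸ / (9.94×10⁻²)^2 = 8.38×10⁻²⁶
[Sr²⁺] = 4.38×10⁻⁹ mol L⁻¹

4.38×10⁻⁹ M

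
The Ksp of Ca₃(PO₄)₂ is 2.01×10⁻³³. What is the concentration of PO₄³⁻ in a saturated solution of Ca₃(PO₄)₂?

2.26×10⁻⁷ M

Ca₃(PO₄)₂(s) ⇌ 3 Ca²⁺(aq) + 2 PO₄³⁻(aq)
For each mole of Ca₃(PO₄)₂ that dissolves per liter, [Ca²⁺] = 3s and [PO₄³⁻] = 2s; let s denote this solubility.
Ksp = [Ca²⁺]^3[PO₄³⁻]^2 = (3s)^3 · (2s)^2 = 108s^5 = 2.01×10⁻³³
s = 1.13×10⁻⁷ mol L⁻¹
[PO₄³⁻] = 2s = 2.26×10⁻⁷ mol L⁻¹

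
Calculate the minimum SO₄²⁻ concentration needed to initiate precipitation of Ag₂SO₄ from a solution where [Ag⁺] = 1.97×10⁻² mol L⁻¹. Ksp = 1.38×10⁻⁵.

3.56×10⁻² M

Each salt precipitates once Q = Ksp for that salt.
Ag₂SO₄(s) ⇌ 2 Ag⁺(aq) + SO₄²⁻(aq)
Ksp = [Ag⁺]^2[SO₄²⁻] = [SO₄²⁻](1.97×10⁻²)^2
[SO₄²⁻] = 1.38×10⁻⁵ / (1.97×10⁻²)^2 = 3.56×10⁻²
[SO₄²⁻] = 3.56×10⁻² mol L⁻¹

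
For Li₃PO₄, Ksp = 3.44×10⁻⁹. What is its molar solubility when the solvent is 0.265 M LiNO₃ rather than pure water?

Li₃PO₄(s) ⇌ 3 Li⁺(aq) + PO₄³⁻(aq)
Let s be the solubility of Li₃PO₄ here. The common ion gives [Li⁺] ≈ 0.265 M, and [PO₄³⁻] = s.
Ksp = [Li⁺]^3[PO₄³⁻] = (0.265)^3s
s = 3.44×10⁻⁹ / (0.265)^3 = 1.85×10⁻⁷
s = 1.85×10⁻⁷ M

1.85×10⁻⁷ M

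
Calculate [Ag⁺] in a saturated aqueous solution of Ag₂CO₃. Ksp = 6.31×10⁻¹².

Ag₂CO₃(s) ⇌ 2 Ag⁺(aq) + CO₃²⁻(aq)
For each mole of Ag₂CO₃ that dissolves per liter, [Ag⁺] = 2s and [CO₃²⁻] = s; let s denote this solubility.
Ksp = [Ag⁺]^2[CO₃²⁻] = (2s)^2 · s = 4s^3 = 6.31×10⁻¹²
s = 1.16×10⁻⁴ mol/L
[Ag⁺] = 2s = 2.33×10⁻⁴ mol/L

2.33×10⁻⁴ M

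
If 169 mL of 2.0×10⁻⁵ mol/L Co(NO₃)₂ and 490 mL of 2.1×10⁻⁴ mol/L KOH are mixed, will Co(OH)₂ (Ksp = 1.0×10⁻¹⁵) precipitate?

Yes

After mixing, V = 169 mL + 490 mL = 659 mL.
[Co²⁺] = (2.0×10⁻⁵)(169)/659 = 5.1×10⁻⁶ mol/L
[OH⁻] = (2.1×10⁻⁴)(490)/659 = 1.6×10⁻⁴ mol/L
Q = [Co²⁺][OH⁻]^2 = 1.3×10⁻¹³
Q = 1.3×10⁻¹³ > Ksp = 1.0×10⁻¹⁵, so the solution is supersaturated and Co(OH)₂ precipitates.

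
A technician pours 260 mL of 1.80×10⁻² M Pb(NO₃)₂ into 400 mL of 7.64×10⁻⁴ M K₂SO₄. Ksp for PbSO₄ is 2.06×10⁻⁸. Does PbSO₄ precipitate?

Yes

After mixing, V = 260 mL + 400 mL = 660 mL.
[Pb²⁺] = (1.80×10⁻²)(260)/660 = 7.09×10⁻³ M
[SO₄²⁻] = (7.64×10⁻⁴)(400)/660 = 4.63×10⁻⁴ M
Q = [Pb²⁺][SO₄²⁻] = 3.28×10⁻⁶
Q = 3.28×10⁻⁶ > Ksp = 2.06×10⁻⁸, so the solution is supersaturated and PbSO₄ precipitates.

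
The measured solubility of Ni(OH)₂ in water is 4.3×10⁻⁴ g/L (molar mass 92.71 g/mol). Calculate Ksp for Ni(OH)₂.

Ksp = 4.0×10⁻¹⁶

Molar solubility s = (4.3×10⁻⁴ g/L) / (92.71 g/mol) = 4.638×10⁻⁶ mol/L
Ni(OH)₂(s) ⇌ Ni²⁺(aq) + 2 OH⁻(aq)
Call the molar solubility s, so that [Ni²⁺] = s and [OH⁻] = 2s.
Ksp = [Ni²⁺][OH⁻]^2 = s · (2s)^2 = 4s^3
Ksp = 4 × (4.638×10⁻⁶)^3 = 4.0×10⁻¹⁶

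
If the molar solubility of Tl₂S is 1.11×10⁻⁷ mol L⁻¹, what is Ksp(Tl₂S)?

Ksp = 5.47×10⁻²¹

Tl₂S(s) ⇌ 2 Tl⁺(aq) + S²⁻(aq)
With molar solubility s: [Tl⁺] = 2s, [S²⁻] = s.
Ksp = [Tl⁺]^2[S²⁻] = (2s)^2 · s = 4s^3
Ksp = 4 × (1.11×10⁻⁷)^3 = 5.47×10⁻²¹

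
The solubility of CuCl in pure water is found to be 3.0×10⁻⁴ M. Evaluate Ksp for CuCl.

Ksp = 9.0×10⁻⁸

CuCl(s) ⇌ Cu⁺(aq) + Cl⁻(aq)
If s mol/L of CuCl dissolves, [Cu⁺] = s and [Cl⁻] = s.
Ksp = [Cu⁺][Cl⁻] = s · s = s^2
Ksp = (3.0×10⁻⁴)^2 = 9.0×10⁻⁸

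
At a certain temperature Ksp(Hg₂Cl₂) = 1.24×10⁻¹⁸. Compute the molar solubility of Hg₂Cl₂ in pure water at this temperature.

6.77×10⁻⁷ M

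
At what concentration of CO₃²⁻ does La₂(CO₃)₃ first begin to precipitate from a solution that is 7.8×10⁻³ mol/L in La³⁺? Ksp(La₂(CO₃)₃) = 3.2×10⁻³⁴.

Precipitation begins when Q = Ksp.
La₂(CO₃)₃(s) ⇌ 2 La³⁺(aq) + 3 CO₃²⁻(aq)
Ksp = [La³⁺]^2[CO₃²⁻]^3 = [CO₃²⁻]^3(7.8×10⁻³)^2
[CO₃²⁻]^3 = 3.2×10⁻³⁴ / (7.8×10⁻³)^2 = 5.3×10⁻³⁰
[CO₃²⁻] = 1.7×10⁻¹⁰ mol/L

1.7×10⁻¹⁰ M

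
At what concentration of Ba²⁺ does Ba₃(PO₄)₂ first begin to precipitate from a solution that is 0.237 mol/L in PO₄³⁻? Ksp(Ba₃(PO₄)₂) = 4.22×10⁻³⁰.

4.22×10⁻¹⁰ M

Precipitation of each salt begins when its ion product equals Ksp.
Ba₃(PO₄)₂(s) ⇌ 3 Ba²⁺(aq) + 2 PO₄³⁻(aq)
Ksp = [Ba²⁺]^3[PO₄³⁻]^2 = [Ba²⁺]^3(0.237)^2
[Ba²⁺]^3 = 4.22×10⁻³⁰ / (0.237)^2 = 7.51×10⁻²⁹
[Ba²⁺] = 4.22×10⁻¹⁰ mol/L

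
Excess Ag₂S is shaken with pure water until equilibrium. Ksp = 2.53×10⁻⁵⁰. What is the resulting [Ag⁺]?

Ag₂S(s) ⇌ 2 Ag⁺(aq) + S²⁻(aq)
For each mole of Ag₂S that dissolves per liter, [Ag⁺] = 2s and [S²⁻] = s; let s denote this solubility.
Ksp = [Ag⁺]^2[S²⁻] = (2s)^2 · s = 4s^3 = 2.53×10⁻⁵⁰
s = 1.85×10⁻¹⁷ M
[Ag⁺] = 2s = 3.70×10⁻¹⁷ M

3.70×10⁻¹⁷ M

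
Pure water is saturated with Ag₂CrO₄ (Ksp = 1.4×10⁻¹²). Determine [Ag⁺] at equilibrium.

1.4×10⁻⁴ M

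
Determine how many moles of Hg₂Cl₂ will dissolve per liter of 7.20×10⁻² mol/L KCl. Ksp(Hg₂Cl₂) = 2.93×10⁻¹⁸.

Hg₂Cl₂(s) ⇌ Hg₂²⁺(aq) + 2 Cl⁻(aq)
Let s be the solubility of Hg₂Cl₂ here. The common ion gives [Cl⁻] ≈ 7.20×10⁻² mol/L, and [Hg₂²⁺] = s.
Ksp = [Hg₂²⁺][Cl⁻]^2 = s(7.20×10⁻²)^2
s = 2.93×10⁻¹⁸ / (7.20×10⁻²)^2 = 5.65×10⁻¹⁶
s = 5.65×10⁻¹⁶ mol/L

5.65×10⁻¹⁶ M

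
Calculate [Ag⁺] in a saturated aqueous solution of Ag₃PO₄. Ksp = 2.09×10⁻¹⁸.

5.00×10⁻⁵ M

Ag₃PO₄(s) ⇌ 3 Ag⁺(aq) + PO₄³⁻(aq)
Call the molar solubility s, so that [Ag⁺] = 3s and [PO₄³⁻] = s.
Ksp = [Ag⁺]^3[PO₄³⁻] = (3s)^3 · s = 27s^4 = 2.09×10⁻¹⁸
s = 1.67×10⁻⁵ M
[Ag⁺] = 3s = 5.00×10⁻⁵ M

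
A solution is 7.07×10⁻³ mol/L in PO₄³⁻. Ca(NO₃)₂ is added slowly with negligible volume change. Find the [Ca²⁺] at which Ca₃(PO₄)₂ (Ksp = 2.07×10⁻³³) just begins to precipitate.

The threshold for precipitation is Q = Ksp.
Ca₃(PO₄)₂(s) ⇌ 3 Ca²⁺(aq) + 2 PO₄³⁻(aq)
Ksp = [Ca²⁺]^3[PO₄³⁻]^2 = [Ca²⁺]^3(7.07×10⁻³)^2
[Ca²⁺]^3 = 2.07×10⁻³³ / (7.07×10⁻³)^2 = 4.14×10⁻²⁹
[Ca²⁺] = 3.46×10⁻¹⁰ mol/L

3.46×10⁻¹⁰ M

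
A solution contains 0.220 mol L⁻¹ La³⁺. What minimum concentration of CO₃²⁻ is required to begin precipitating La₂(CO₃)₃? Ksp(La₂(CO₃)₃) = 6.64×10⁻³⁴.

Each salt precipitates once Q = Ksp for that salt.
La₂(CO₃)₃(s) ⇌ 2 La³⁺(aq) + 3 CO₃²⁻(aq)
Ksp = [La³⁺]^2[CO₃²⁻]^3 = [CO₃²⁻]^3(0.220)^2
[CO₃²⁻]^3 = 6.64×10⁻³⁴ / (0.220)^2 = 1.37×10⁻³²
[CO₃²⁻] = 2.39×10⁻¹¹ mol L⁻¹

2.39×10⁻¹¹ M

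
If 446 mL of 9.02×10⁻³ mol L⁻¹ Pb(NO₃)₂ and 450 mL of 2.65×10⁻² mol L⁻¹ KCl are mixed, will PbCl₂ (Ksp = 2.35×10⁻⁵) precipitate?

Total volume after mixing = 446 + 450 = 896 mL.
[Pb²⁺] = (9.02×10⁻³)(446)/896 = 4.49×10⁻³ mol L⁻¹
[Cl⁻] = (2.65×10⁻²)(450)/896 = 1.33×10⁻² mol L⁻¹
Q = [Pb²⁺][Cl⁻]^2 = 7.95×10⁻⁷
Q = 7.95×10⁻⁷ < Ksp = 2.35×10⁻⁵, so the solution is unsaturated and no precipitate forms.

No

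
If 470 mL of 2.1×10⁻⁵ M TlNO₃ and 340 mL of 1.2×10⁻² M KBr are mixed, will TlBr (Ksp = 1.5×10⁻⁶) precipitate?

Total volume after mixing = 470 + 340 = 810 mL.
[Tl⁺] = (2.1×10⁻⁵)(470)/810 = 1.2×10⁻⁵ M
[Br⁻] = (1.2×10⁻²)(340)/810 = 5.0×10⁻³ M
Q = [Tl⁺][Br⁻] = 6.1×10⁻⁸
Since Q (6.1×10⁻⁸) is less than Ksp (1.5×10⁻⁶), no TlBr precipitates.

No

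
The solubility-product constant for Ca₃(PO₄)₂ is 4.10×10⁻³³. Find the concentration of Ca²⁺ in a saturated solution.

Ca₃(PO₄)₂(s) ⇌ 3 Ca²⁺(aq) + 2 PO₄³⁻(aq)
If s mol/L of Ca₃(PO₄)₂ dissolves, [Ca²⁺] = 3s and [PO₄³⁻] = 2s.
Ksp = [Ca²⁺]^3[PO₄³⁻]^2 = (3s)^3 · (2s)^2 = 108s^5 = 4.10×10⁻³³
s = 1.31×10⁻⁷ M
[Ca²⁺] = 3s = 3.92×10⁻⁷ M

3.92×10⁻⁷ M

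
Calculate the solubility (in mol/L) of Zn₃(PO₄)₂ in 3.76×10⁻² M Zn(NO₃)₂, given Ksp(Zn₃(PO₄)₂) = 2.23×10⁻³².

Zn₃(PO₄)₂(s) ⇌ 3 Zn²⁺(aq) + 2 PO₄³⁻(aq)
Zn²⁺ is already present at 3.76×10⁻² M. If s mol/L of Zn₃(PO₄)₂ dissolves, [PO₄³⁻] = 2s while [Zn²⁺] ≈ 3.76×10⁻² M.
Ksp = [Zn²⁺]^3[PO₄³⁻]^2 = (3.76×10⁻²)^3(2s)^2
(2s)^2 = 2.23×10⁻³² / (3.76×10⁻²)^3 = 4.20×10⁻²⁸
s = 1.02×10⁻¹⁴ M

1.02×10⁻¹⁴ M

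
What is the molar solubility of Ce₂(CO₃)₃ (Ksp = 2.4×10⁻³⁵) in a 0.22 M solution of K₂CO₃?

Ce₂(CO₃)₃(s) ⇌ 2 Ce³⁺(aq) + 3 CO₃²⁻(aq)
CO₃²⁻ is already present at 0.22 M. If s mol/L of Ce₂(CO₃)₃ dissolves, [Ce³⁺] = 2s while [CO₃²⁻] ≈ 0.22 M.
Ksp = [Ce³⁺]^2[CO₃²⁻]^3 = (2s)^2(0.22)^3
(2s)^2 = 2.4×10⁻³⁵ / (0.22)^3 = 2.3×10⁻³³
s = 2.4×10⁻¹⁷ M

2.4×10⁻¹⁷ M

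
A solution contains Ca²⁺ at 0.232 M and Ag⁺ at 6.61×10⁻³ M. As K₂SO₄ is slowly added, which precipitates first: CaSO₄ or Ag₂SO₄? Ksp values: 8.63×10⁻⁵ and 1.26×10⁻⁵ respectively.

CaSO₄

A salt starts to precipitate once the ion product Q reaches its Ksp.
For CaSO₄: [SO₄²⁻] = (Ksp/[Ca²⁺]) = 3.72×10⁻⁴ M
For Ag₂SO₄: [SO₄²⁻] = (Ksp/[Ag⁺]^2) = 0.288 M
The smaller threshold [SO₄²⁻] is reached first, so CaSO₄ precipitates first.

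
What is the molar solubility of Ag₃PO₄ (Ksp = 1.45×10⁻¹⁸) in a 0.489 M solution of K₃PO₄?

4.79×10⁻⁷ M

Ag₃PO₄(s) ⇌ 3 Ag⁺(aq) + PO₄³⁻(aq)
The solution already contains PO₄³⁻ at 0.489 M. Let s be the molar solubility of Ag₃PO₄.
[PO₄³⁻] ≈ 0.489 M (common ion dominates); [Ag⁺] = 3s.
Ksp = [Ag⁺]^3[PO₄³⁻] = (3s)^3(0.489)
(3s)^3 = 1.45×10⁻¹⁸ / (0.489) = 2.97×10⁻¹⁸
s = 4.79×10⁻⁷ M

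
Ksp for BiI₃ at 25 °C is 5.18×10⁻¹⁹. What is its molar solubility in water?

1.18×10⁻⁵ M

BiI₃(s) ⇌ Bi³⁺(aq) + 3 I⁻(aq)
If s mol/L of BiI₃ dissolves, [Bi³⁺] = s and [I⁻] = 3s.
Ksp = [Bi³⁺][I⁻]^3 = s · (3s)^3 = 27s^4
27s^4 = 5.18×10⁻¹⁹  ⇒  s^4 = 1.92×10⁻²⁰
Taking the 4th root, s = 1.18×10⁻⁵ mol L⁻¹.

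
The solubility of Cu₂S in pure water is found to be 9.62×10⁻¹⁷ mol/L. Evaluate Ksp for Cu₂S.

Ksp = 3.56×10⁻⁴⁸

Cu₂S(s) ⇌ 2 Cu⁺(aq) + S²⁻(aq)
If s mol/L of Cu₂S dissolves, [Cu⁺] = 2s and [S²⁻] = s.
Ksp = [Cu⁺]^2[S²⁻] = (2s)^2 · s = 4s^3
Ksp = 4 × (9.62×10⁻¹⁷)^3 = 3.56×10⁻⁴⁸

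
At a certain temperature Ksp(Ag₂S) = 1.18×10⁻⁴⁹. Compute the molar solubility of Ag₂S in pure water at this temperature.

3.09×10⁻¹⁷ M

Ag₂S(s) ⇌ 2 Ag⁺(aq) + S²⁻(aq)
For each mole of Ag₂S that dissolves per liter, [Ag⁺] = 2s and [S²⁻] = s; let s denote this solubility.
Ksp = [Ag⁺]^2[S²⁻] = (2s)^2 · s = 4s^3
4s^3 = 1.18×10⁻⁴⁹  ⇒  s^3 = 2.95×10⁻⁵⁰
s = (2.95×10⁻⁵⁰)^(1/3) = 3.09×10⁻¹⁷ M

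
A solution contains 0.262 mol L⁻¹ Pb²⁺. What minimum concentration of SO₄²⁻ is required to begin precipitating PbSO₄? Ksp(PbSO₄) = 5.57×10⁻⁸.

A salt starts to precipitate once the ion product Q reaches its Ksp.
PbSO₄(s) ⇌ Pb²⁺(aq) + SO₄²⁻(aq)
Ksp = [Pb²⁺][SO₄²⁻] = [SO₄²⁻](0.262)
[SO₄²⁻] = 5.57×10⁻⁸ / (0.262) = 2.13×10⁻⁷
[SO₄²⁻] = 2.13×10⁻⁷ mol L⁻¹

2.13×10⁻⁷ M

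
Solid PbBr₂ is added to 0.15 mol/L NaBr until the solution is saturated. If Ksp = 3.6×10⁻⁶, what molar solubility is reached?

PbBr₂(s) ⇌ Pb²⁺(aq) + 2 Br⁻(aq)
The solution already contains Br⁻ at 0.15 mol/L. Let s be the molar solubility of PbBr₂.
[Br⁻] ≈ 0.15 mol/L (common ion dominates); [Pb²⁺] = s.
Ksp = [Pb²⁺][Br⁻]^2 = s(0.15)^2
s = 3.6×10⁻⁶ / (0.15)^2 = 1.6×10⁻⁴
s = 1.6×10⁻⁴ mol/L

1.6×10⁻⁴ M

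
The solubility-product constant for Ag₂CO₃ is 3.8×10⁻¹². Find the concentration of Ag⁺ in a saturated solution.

Ag₂CO₃(s) ⇌ 2 Ag⁺(aq) + CO₃²⁻(aq)
If s mol/L of Ag₂CO₃ dissolves, [Ag⁺] = 2s and [CO₃²⁻] = s.
Ksp = [Ag⁺]^2[CO₃²⁻] = (2s)^2 · s = 4s^3 = 3.8×10⁻¹²
s = 9.8×10⁻⁵ mol/L
[Ag⁺] = 2s = 2.0×10⁻⁴ mol/L

2.0×10⁻⁴ M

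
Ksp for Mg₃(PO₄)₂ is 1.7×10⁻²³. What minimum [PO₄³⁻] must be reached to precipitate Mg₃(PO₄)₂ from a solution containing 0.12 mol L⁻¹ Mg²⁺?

Precipitation begins when Q = Ksp.
Mg₃(PO₄)₂(s) ⇌ 3 Mg²⁺(aq) + 2 PO₄³⁻(aq)
Ksp = [Mg²⁺]^3[PO₄³⁻]^2 = [PO₄³⁻]^2(0.12)^3
[PO₄³⁻]^2 = 1.7×10⁻²³ / (0.12)^3 = 9.8×10⁻²¹
[PO₄³⁻] = 9.9×10⁻¹¹ mol L⁻¹

9.9×10⁻¹¹ M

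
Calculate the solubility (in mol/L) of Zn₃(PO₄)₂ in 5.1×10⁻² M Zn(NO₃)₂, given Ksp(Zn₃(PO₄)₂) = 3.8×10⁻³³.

Zn₃(PO₄)₂(s) ⇌ 3 Zn²⁺(aq) + 2 PO₄³⁻(aq)
Let s be the solubility of Zn₃(PO₄)₂ here. The common ion gives [Zn²⁺] ≈ 5.1×10⁻² M, and [PO₄³⁻] = 2s.
Ksp = [Zn²⁺]^3[PO₄³⁻]^2 = (5.1×10⁻²)^3(2s)^2
(2s)^2 = 3.8×10⁻³³ / (5.1×10⁻²)^3 = 2.9×10⁻²⁹
s = 2.7×10⁻¹⁵ M

2.7×10⁻¹⁵ M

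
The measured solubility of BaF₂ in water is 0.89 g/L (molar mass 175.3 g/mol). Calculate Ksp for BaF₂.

Convert to molarity: s = 0.89 / 175.3 = 5.077×10⁻³ mol/L
BaF₂(s) ⇌ Ba²⁺(aq) + 2 F⁻(aq)
With molar solubility s: [Ba²⁺] = s, [F⁻] = 2s.
Ksp = [Ba²⁺][F⁻]^2 = s · (2s)^2 = 4s^3
Ksp = 4 × (5.077×10⁻³)^3 = 5.2×10⁻⁷

Ksp = 5.2×10⁻⁷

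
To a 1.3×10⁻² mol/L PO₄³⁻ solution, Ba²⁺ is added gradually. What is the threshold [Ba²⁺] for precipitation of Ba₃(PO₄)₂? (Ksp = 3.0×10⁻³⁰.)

2.6×10⁻⁹ M

A salt starts to precipitate once the ion product Q reaches its Ksp.
Ba₃(PO₄)₂(s) ⇌ 3 Ba²⁺(aq) + 2 PO₄³⁻(aq)
Ksp = [Ba²⁺]^3[PO₄³⁻]^2 = [Ba²⁺]^3(1.3×10⁻²)^2
[Ba²⁺]^3 = 3.0×10⁻³⁰ / (1.3×10⁻²)^2 = 1.8×10⁻²⁶
[Ba²⁺] = 2.6×10⁻⁹ mol/L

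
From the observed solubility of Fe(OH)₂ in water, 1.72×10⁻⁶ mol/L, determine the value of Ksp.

Fe(OH)₂(s) ⇌ Fe²⁺(aq) + 2 OH⁻(aq)
Let s be the molar solubility. Then [Fe²⁺] = s and [OH⁻] = 2s.
Ksp = [Fe²⁺][OH⁻]^2 = s · (2s)^2 = 4s^3
Ksp = 4 × (1.72×10⁻⁶)^3 = 2.04×10⁻¹⁷

Ksp = 2.04×10⁻¹⁷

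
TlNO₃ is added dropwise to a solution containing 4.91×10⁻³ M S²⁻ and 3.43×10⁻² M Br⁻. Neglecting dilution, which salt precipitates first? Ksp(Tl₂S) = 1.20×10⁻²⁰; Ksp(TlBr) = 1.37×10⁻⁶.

Tl₂S

A salt starts to precipitate once the ion product Q reaches its Ksp.
For Tl₂S: [Tl⁺] = (Ksp/[S²⁻])^(1/2) = 1.56×10⁻⁹ M
For TlBr: [Tl⁺] = (Ksp/[Br⁻]) = 3.99×10⁻⁵ M
The smaller threshold [Tl⁺] is reached first, so Tl₂S precipitates first.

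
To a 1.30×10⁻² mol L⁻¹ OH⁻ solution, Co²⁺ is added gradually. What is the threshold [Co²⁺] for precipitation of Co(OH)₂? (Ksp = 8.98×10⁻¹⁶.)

5.31×10⁻¹² M

Each salt precipitates once Q = Ksp for that salt.
Co(OH)₂(s) ⇌ Co²⁺(aq) + 2 OH⁻(aq)
Ksp = [Co²⁺][OH⁻]^2 = [Co²⁺](1.30×10⁻²)^2
[Co²⁺] = 8.98×10⁻¹⁶ / (1.30×10⁻²)^2 = 5.31×10⁻¹²
[Co²⁺] = 5.31×10⁻¹² mol L⁻¹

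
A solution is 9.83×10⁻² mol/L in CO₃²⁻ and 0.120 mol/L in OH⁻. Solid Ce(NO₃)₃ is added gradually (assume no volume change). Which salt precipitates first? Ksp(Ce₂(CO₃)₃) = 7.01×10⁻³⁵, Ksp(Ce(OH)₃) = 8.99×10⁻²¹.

The threshold for precipitation is Q = Ksp.
For Ce₂(CO₃)₃: [Ce³⁺] = (Ksp/[CO₃²⁻]^3)^(1/2) = 2.72×10⁻¹⁶ mol/L
For Ce(OH)₃: [Ce³⁺] = (Ksp/[OH⁻]^3) = 5.20×10⁻¹⁸ mol/L
Ce(OH)₃ requires the lower [Ce³⁺], so it precipitates first.

Ce(OH)₃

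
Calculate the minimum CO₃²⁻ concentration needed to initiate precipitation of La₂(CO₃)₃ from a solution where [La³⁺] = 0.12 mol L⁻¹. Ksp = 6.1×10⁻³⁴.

3.5×10⁻¹¹ M

Each salt precipitates once Q = Ksp for that salt.
La₂(CO₃)₃(s) ⇌ 2 La³⁺(aq) + 3 CO₃²⁻(aq)
Ksp = [La³⁺]^2[CO₃²⁻]^3 = [CO₃²⁻]^3(0.12)^2
[CO₃²⁻]^3 = 6.1×10⁻³⁴ / (0.12)^2 = 4.2×10⁻³²
[CO₃²⁻] = 3.5×10⁻¹¹ mol L⁻¹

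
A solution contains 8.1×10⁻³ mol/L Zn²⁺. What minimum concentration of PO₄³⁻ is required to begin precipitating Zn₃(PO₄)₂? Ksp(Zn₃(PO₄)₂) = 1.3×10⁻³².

1.6×10⁻¹³ M

A salt starts to precipitate once the ion product Q reaches its Ksp.
Zn₃(PO₄)₂(s) ⇌ 3 Zn²⁺(aq) + 2 PO₄³⁻(aq)
Ksp = [Zn²⁺]^3[PO₄³⁻]^2 = [PO₄³⁻]^2(8.1×10⁻³)^3
[PO₄³⁻]^2 = 1.3×10⁻³² / (8.1×10⁻³)^3 = 2.4×10⁻²⁶
[PO₄³⁻] = 1.6×10⁻¹³ mol/L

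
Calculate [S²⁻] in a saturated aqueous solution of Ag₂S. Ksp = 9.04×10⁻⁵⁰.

2.83×10⁻¹⁷ M

Ag₂S(s) ⇌ 2 Ag⁺(aq) + S²⁻(aq)
Let s be the molar solubility. Then [Ag⁺] = 2s and [S²⁻] = s.
Ksp = [Ag⁺]^2[S²⁻] = (2s)^2 · s = 4s^3 = 9.04×10⁻⁵⁰
s = 2.83×10⁻¹⁷ mol/L
[S²⁻] = s = 2.83×10⁻¹⁷ mol/L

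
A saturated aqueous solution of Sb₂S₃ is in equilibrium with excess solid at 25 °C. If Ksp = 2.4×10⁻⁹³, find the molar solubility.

Sb₂S₃(s) ⇌ 2 Sb³⁺(aq) + 3 S²⁻(aq)
Call the molar solubility s, so that [Sb³⁺] = 2s and [S²⁻] = 3s.
Ksp = [Sb³⁺]^2[S²⁻]^3 = (2s)^2 · (3s)^3 = 108s^5
108s^5 = 2.4×10⁻⁹³  ⇒  s^5 = 2.2×10⁻⁹⁵
Taking the 5th root, s = 1.2×10⁻¹⁹ M.

1.2×10⁻¹⁹ M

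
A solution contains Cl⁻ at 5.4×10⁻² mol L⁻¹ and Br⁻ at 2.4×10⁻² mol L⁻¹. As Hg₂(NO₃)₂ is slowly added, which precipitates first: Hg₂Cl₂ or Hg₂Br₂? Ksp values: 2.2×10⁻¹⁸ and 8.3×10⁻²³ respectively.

Each salt precipitates once Q = Ksp for that salt.
For Hg₂Cl₂: [Hg₂²⁺] = (Ksp/[Cl⁻]^2) = 7.5×10⁻¹⁶ mol L⁻¹
For Hg₂Br₂: [Hg₂²⁺] = (Ksp/[Br⁻]^2) = 1.4×10⁻¹⁹ mol L⁻¹
Hg₂Br₂ requires the lower [Hg₂²⁺], so it precipitates first.

Hg₂Br₂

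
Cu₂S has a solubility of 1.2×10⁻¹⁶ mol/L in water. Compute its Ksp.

Ksp = 6.9×10⁻⁴⁸

Cu₂S(s) ⇌ 2 Cu⁺(aq) + S²⁻(aq)
If s mol/L of Cu₂S dissolves, [Cu⁺] = 2s and [S²⁻] = s.
Ksp = [Cu⁺]^2[S²⁻] = (2s)^2 · s = 4s^3
Ksp = 4 × (1.2×10⁻¹⁶)^3 = 6.9×10⁻⁴⁸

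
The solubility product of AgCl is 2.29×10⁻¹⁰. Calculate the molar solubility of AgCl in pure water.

AgCl(s) ⇌ Ag⁺(aq) + Cl⁻(aq)
If s mol/L of AgCl dissolves, [Ag⁺] = s and [Cl⁻] = s.
Ksp = [Ag⁺][Cl⁻] = s · s = s^2
s^2 = 2.29×10⁻¹⁰
Taking the 2nd root, s = 1.51×10⁻⁵ mol L⁻¹.

1.51×10⁻⁵ M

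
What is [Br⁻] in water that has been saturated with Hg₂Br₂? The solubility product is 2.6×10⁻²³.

Hg₂Br₂(s) ⇌ Hg₂²⁺(aq) + 2 Br⁻(aq)
Let s be the molar solubility. Then [Hg₂²⁺] = s and [Br⁻] = 2s.
Ksp = [Hg₂²⁺][Br⁻]^2 = s · (2s)^2 = 4s^3 = 2.6×10⁻²³
s = 1.9×10⁻⁸ M
[Br⁻] = 2s = 3.7×10⁻⁸ M

3.7×10⁻⁸ M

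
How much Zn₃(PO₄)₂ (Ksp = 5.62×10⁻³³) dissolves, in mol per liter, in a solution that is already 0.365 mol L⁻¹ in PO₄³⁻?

Zn₃(PO₄)₂(s) ⇌ 3 Zn²⁺(aq) + 2 PO₄³⁻(aq)
With PO₄³⁻ already at 0.365 mol L⁻¹ and s small, take [PO₄³⁻] ≈ 0.365 mol L⁻¹ and [Zn²⁺] = 3s.
Ksp = [Zn²⁺]^3[PO₄³⁻]^2 = (3s)^3(0.365)^2
(3s)^3 = 5.62×10⁻³³ / (0.365)^2 = 4.22×10⁻³²
s = 1.16×10⁻¹¹ mol L⁻¹

1.16×10⁻¹¹ M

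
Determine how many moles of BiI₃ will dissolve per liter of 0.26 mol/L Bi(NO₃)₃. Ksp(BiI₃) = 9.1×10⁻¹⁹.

5.1×10⁻⁷ M

BiI₃(s) ⇌ Bi³⁺(aq) + 3 I⁻(aq)
With Bi³⁺ already at 0.26 mol/L and s small, take [Bi³⁺] ≈ 0.26 mol/L and [I⁻] = 3s.
Ksp = [Bi³⁺][I⁻]^3 = (0.26)(3s)^3
(3s)^3 = 9.1×10⁻¹⁹ / (0.26) = 3.5×10⁻¹⁸
s = 5.1×10⁻⁷ mol/L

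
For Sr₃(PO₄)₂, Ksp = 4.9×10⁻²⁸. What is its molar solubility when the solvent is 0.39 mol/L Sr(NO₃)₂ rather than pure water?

Sr₃(PO₄)₂(s) ⇌ 3 Sr²⁺(aq) + 2 PO₄³⁻(aq)
With Sr²⁺ already at 0.39 mol/L and s small, take [Sr²⁺] ≈ 0.39 mol/L and [PO₄³⁻] = 2s.
Ksp = [Sr²⁺]^3[PO₄³⁻]^2 = (0.39)^3(2s)^2
(2s)^2 = 4.9×10⁻²⁸ / (0.39)^3 = 8.3×10⁻²⁷
s = 4.5×10⁻¹⁴ mol/L

4.5×10⁻¹⁴ M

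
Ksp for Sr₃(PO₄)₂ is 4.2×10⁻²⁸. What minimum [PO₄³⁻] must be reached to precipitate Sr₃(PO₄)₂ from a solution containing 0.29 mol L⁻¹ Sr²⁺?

A salt starts to precipitate once the ion product Q reaches its Ksp.
Sr₃(PO₄)₂(s) ⇌ 3 Sr²⁺(aq) + 2 PO₄³⁻(aq)
Ksp = [Sr²⁺]^3[PO₄³⁻]^2 = [PO₄³⁻]^2(0.29)^3
[PO₄³⁻]^2 = 4.2×10⁻²⁸ / (0.29)^3 = 1.7×10⁻²⁶
[PO₄³⁻] = 1.3×10⁻¹³ mol L⁻¹

1.3×10⁻¹³ M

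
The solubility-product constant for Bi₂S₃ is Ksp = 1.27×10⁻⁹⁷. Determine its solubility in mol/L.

Bi₂S₃(s) ⇌ 2 Bi³⁺(aq) + 3 S²⁻(aq)
Call the molar solubility s, so that [Bi³⁺] = 2s and [S²⁻] = 3s.
Ksp = [Bi³⁺]^2[S²⁻]^3 = (2s)^2 · (3s)^3 = 108s^5
108s^5 = 1.27×10⁻⁹⁷  ⇒  s^5 = 1.18×10⁻⁹⁹
s = 1.64×10⁻²⁰ mol L⁻¹

1.64×10⁻²⁰ M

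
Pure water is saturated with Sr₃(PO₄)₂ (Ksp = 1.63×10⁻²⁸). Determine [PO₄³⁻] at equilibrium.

Sr₃(PO₄)₂(s) ⇌ 3 Sr²⁺(aq) + 2 PO₄³⁻(aq)
Let s be the molar solubility. Then [Sr²⁺] = 3s and [PO₄³⁻] = 2s.
Ksp = [Sr²⁺]^3[PO₄³⁻]^2 = (3s)^3 · (2s)^2 = 108s^5 = 1.63×10⁻²⁸
s = 1.09×10⁻⁶ mol/L
[PO₄³⁻] = 2s = 2.17×10⁻⁶ mol/L

2.17×10⁻⁶ M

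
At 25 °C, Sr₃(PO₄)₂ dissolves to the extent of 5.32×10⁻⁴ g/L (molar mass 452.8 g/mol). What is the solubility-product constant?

Ksp = 2.42×10⁻²⁸

Molar solubility s = (5.32×10⁻⁴ g/L) / (452.8 g/mol) = 1.1749×10⁻⁶ mol/L
Sr₃(PO₄)₂(s) ⇌ 3 Sr²⁺(aq) + 2 PO₄³⁻(aq)
For each mole of Sr₃(PO₄)₂ that dissolves per liter, [Sr²⁺] = 3s and [PO₄³⁻] = 2s; let s denote this solubility.
Ksp = [Sr²⁺]^3[PO₄³⁻]^2 = (3s)^3 · (2s)^2 = 108s^5
Ksp = 108 × (1.1749×10⁻⁶)^5 = 2.42×10⁻²⁸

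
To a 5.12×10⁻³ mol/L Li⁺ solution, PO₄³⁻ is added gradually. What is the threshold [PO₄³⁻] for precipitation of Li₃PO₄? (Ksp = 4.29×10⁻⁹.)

A salt starts to precipitate once the ion product Q reaches its Ksp.
Li₃PO₄(s) ⇌ 3 Li⁺(aq) + PO₄³⁻(aq)
Ksp = [Li⁺]^3[PO₄³⁻] = [PO₄³⁻](5.12×10⁻³)^3
[PO₄³⁻] = 4.29×10⁻⁹ / (5.12×10⁻³)^3 = 3.20×10⁻²
[PO₄³⁻] = 3.20×10⁻² mol/L

3.20×10⁻² M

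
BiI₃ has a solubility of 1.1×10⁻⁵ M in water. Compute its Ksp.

BiI₃(s) ⇌ Bi³⁺(aq) + 3 I⁻(aq)
With molar solubility s: [Bi³⁺] = s, [I⁻] = 3s.
Ksp = [Bi³⁺][I⁻]^3 = s · (3s)^3 = 27s^4
Ksp = 27 × (1.1×10⁻⁵)^4 = 4.0×10⁻¹⁹

Ksp = 4.0×10⁻¹⁹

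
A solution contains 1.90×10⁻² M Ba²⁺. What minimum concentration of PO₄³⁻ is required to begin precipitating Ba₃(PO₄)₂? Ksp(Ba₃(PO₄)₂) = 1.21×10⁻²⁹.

1.33×10⁻¹² M

Precipitation of each salt begins when its ion product equals Ksp.
Ba₃(PO₄)₂(s) ⇌ 3 Ba²⁺(aq) + 2 PO₄³⁻(aq)
Ksp = [Ba²⁺]^3[PO₄³⁻]^2 = [PO₄³⁻]^2(1.90×10⁻²)^3
[PO₄³⁻]^2 = 1.21×10⁻²⁹ / (1.90×10⁻²)^3 = 1.76×10⁻²⁴
[PO₄³⁻] = 1.33×10⁻¹² M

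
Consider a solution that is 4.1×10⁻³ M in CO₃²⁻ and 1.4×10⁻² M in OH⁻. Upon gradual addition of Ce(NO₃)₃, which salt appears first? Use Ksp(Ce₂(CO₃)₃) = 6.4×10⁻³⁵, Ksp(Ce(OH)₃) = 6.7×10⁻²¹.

Ce(OH)₃

The threshold for precipitation is Q = Ksp.
For Ce₂(CO₃)₃: [Ce³⁺] = (Ksp/[CO₃²⁻]^3)^(1/2) = 3.0×10⁻¹⁴ M
For Ce(OH)₃: [Ce³⁺] = (Ksp/[OH⁻]^3) = 2.4×10⁻¹⁵ M
Ce(OH)₃ requires the lower [Ce³⁺], so it precipitates first.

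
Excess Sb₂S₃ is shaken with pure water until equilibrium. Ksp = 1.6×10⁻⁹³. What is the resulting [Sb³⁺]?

Sb₂S₃(s) ⇌ 2 Sb³⁺(aq) + 3 S²⁻(aq)
With molar solubility s: [Sb³⁺] = 2s, [S²⁻] = 3s.
Ksp = [Sb³⁺]^2[S²⁻]^3 = (2s)^2 · (3s)^3 = 108s^5 = 1.6×10⁻⁹³
s = 1.1×10⁻¹⁹ M
[Sb³⁺] = 2s = 2.2×10⁻¹⁹ M

2.2×10⁻¹⁹ M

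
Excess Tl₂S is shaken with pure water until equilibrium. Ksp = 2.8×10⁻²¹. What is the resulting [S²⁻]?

8.9×10⁻⁸ M

Tl₂S(s) ⇌ 2 Tl⁺(aq) + S²⁻(aq)
If s mol/L of Tl₂S dissolves, [Tl⁺] = 2s and [S²⁻] = s.
Ksp = [Tl⁺]^2[S²⁻] = (2s)^2 · s = 4s^3 = 2.8×10⁻²¹
s = 8.9×10⁻⁸ M
[S²⁻] = s = 8.9×10⁻⁸ M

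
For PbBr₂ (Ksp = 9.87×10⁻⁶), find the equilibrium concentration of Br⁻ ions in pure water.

PbBr₂(s) ⇌ Pb²⁺(aq) + 2 Br⁻(aq)
If s mol/L of PbBr₂ dissolves, [Pb²⁺] = s and [Br⁻] = 2s.
Ksp = [Pb²⁺][Br⁻]^2 = s · (2s)^2 = 4s^3 = 9.87×10⁻⁶
s = 1.35×10⁻² mol L⁻¹
[Br⁻] = 2s = 2.70×10⁻² mol L⁻¹

2.70×10⁻² M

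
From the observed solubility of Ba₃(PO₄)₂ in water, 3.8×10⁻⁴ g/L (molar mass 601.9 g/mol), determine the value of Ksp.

Ksp = 1.1×10⁻²⁹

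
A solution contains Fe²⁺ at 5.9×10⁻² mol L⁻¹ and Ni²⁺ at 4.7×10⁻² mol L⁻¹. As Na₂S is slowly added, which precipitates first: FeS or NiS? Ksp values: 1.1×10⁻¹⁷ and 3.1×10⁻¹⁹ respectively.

NiS

A salt starts to precipitate once the ion product Q reaches its Ksp.
For FeS: [S²⁻] = (Ksp/[Fe²⁺]) = 1.9×10⁻¹⁶ mol L⁻¹
For NiS: [S²⁻] = (Ksp/[Ni²⁺]) = 6.6×10⁻¹⁸ mol L⁻¹
NiS requires the lower [S²⁻], so it precipitates first.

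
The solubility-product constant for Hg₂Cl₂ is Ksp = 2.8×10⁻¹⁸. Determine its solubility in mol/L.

8.9×10⁻⁷ M

Hg₂Cl₂(s) ⇌ Hg₂²⁺(aq) + 2 Cl⁻(aq)
With molar solubility s: [Hg₂²⁺] = s, [Cl⁻] = 2s.
Ksp = [Hg₂²⁺][Cl⁻]^2 = s · (2s)^2 = 4s^3
4s^3 = 2.8×10⁻¹⁸  ⇒  s^3 = 7.0×10⁻¹⁹
s = 8.9×10⁻⁷ mol/L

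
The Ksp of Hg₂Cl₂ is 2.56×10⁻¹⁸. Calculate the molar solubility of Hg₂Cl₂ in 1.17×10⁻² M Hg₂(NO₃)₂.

7.40×10⁻⁹ M

Hg₂Cl₂(s) ⇌ Hg₂²⁺(aq) + 2 Cl⁻(aq)
With Hg₂²⁺ already at 1.17×10⁻² M and s small, take [Hg₂²⁺] ≈ 1.17×10⁻² M and [Cl⁻] = 2s.
Ksp = [Hg₂²⁺][Cl⁻]^2 = (1.17×10⁻²)(2s)^2
(2s)^2 = 2.56×10⁻¹⁸ / (1.17×10⁻²) = 2.19×10⁻¹⁶
s = 7.40×10⁻⁹ M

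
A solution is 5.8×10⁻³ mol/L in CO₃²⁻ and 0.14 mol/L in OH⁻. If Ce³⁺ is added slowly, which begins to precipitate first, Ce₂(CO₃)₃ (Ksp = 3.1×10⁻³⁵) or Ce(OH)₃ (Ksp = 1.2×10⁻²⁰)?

Each salt precipitates once Q = Ksp for that salt.
For Ce₂(CO₃)₃: [Ce³⁺] = (Ksp/[CO₃²⁻]^3)^(1/2) = 1.3×10⁻¹⁴ mol/L
For Ce(OH)₃: [Ce³⁺] = (Ksp/[OH⁻]^3) = 4.4×10⁻¹⁸ mol/L
The smaller threshold [Ce³⁺] is reached first, so Ce(OH)₃ precipitates first.

Ce(OH)₃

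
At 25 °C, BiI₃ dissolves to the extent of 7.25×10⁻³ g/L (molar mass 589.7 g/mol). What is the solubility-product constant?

Molar solubility s = (7.25×10⁻³ g/L) / (589.7 g/mol) = 1.2294×10⁻⁵ mol/L
BiI₃(s) ⇌ Bi³⁺(aq) + 3 I⁻(aq)
For each mole of BiI₃ that dissolves per liter, [Bi³⁺] = s and [I⁻] = 3s; let s denote this solubility.
Ksp = [Bi³⁺][I⁻]^3 = s · (3s)^3 = 27s^4
Ksp = 27 × (1.2294×10⁻⁵)^4 = 6.17×10⁻¹⁹

Ksp = 6.17×10⁻¹⁹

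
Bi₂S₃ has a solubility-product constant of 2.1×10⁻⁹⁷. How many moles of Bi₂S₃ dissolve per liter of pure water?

1.8×10⁻²⁰ M

Bi₂S₃(s) ⇌ 2 Bi³⁺(aq) + 3 S²⁻(aq)
With molar solubility s: [Bi³⁺] = 2s, [S²⁻] = 3s.
Ksp = [Bi³⁺]^2[S²⁻]^3 = (2s)^2 · (3s)^3 = 108s^5
108s^5 = 2.1×10⁻⁹⁷  ⇒  s^5 = 1.9×10⁻⁹⁹
s = 1.8×10⁻²⁰ mol L⁻¹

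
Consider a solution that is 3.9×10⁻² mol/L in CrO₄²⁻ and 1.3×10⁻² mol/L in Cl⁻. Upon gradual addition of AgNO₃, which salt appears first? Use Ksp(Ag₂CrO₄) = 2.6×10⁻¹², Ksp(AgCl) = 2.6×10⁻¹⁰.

AgCl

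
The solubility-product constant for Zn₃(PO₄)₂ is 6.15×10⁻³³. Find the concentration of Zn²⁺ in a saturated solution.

4.25×10⁻⁷ M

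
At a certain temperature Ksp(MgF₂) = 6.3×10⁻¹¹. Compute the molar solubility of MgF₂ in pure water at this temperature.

2.5×10⁻⁴ M

MgF₂(s) ⇌ Mg²⁺(aq) + 2 F⁻(aq)
If s mol/L of MgF₂ dissolves, [Mg²⁺] = s and [F⁻] = 2s.
Ksp = [Mg²⁺][F⁻]^2 = s · (2s)^2 = 4s^3
4s^3 = 6.3×10⁻¹¹  ⇒  s^3 = 1.6×10⁻¹¹
Taking the 3rd root, s = 2.5×10⁻⁴ mol/L.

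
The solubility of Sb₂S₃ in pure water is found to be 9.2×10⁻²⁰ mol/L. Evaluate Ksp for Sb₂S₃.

Ksp = 7.1×10⁻⁹⁴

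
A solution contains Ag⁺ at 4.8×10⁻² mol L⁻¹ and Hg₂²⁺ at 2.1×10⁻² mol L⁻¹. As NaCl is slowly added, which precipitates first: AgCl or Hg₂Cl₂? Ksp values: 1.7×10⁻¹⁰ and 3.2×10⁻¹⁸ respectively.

The threshold for precipitation is Q = Ksp.
For AgCl: [Cl⁻] = (Ksp/[Ag⁺]) = 3.5×10⁻⁹ mol L⁻¹
For Hg₂Cl₂: [Cl⁻] = (Ksp/[Hg₂²⁺])^(1/2) = 1.2×10⁻⁸ mol L⁻¹
The smaller threshold [Cl⁻] is reached first, so AgCl precipitates first.

AgCl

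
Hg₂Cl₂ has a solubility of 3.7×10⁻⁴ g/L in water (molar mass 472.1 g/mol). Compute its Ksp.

Ksp = 1.9×10⁻¹⁸

s = (3.7×10⁻⁴ g L⁻¹)/(472.1 g mol⁻¹) = 7.837×10⁻⁷ M
Hg₂Cl₂(s) ⇌ Hg₂²⁺(aq) + 2 Cl⁻(aq)
Let s be the molar solubility. Then [Hg₂²⁺] = s and [Cl⁻] = 2s.
Ksp = [Hg₂²⁺][Cl⁻]^2 = s · (2s)^2 = 4s^3
Ksp = 4 × (7.837×10⁻⁷)^3 = 1.9×10⁻¹⁸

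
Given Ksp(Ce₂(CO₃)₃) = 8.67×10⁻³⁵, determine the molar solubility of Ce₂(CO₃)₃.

6.04×10⁻⁸ M

Ce₂(CO₃)₃(s) ⇌ 2 Ce³⁺(aq) + 3 CO₃²⁻(aq)
If s mol/L of Ce₂(CO₃)₃ dissolves, [Ce³⁺] = 2s and [CO₃²⁻] = 3s.
Ksp = [Ce³⁺]^2[CO₃²⁻]^3 = (2s)^2 · (3s)^3 = 108s^5
108s^5 = 8.67×10⁻³⁵  ⇒  s^5 = 8.03×10⁻³⁷
s = 6.04×10⁻⁸ mol/L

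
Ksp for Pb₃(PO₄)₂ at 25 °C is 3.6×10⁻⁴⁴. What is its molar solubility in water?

8.0×10⁻¹⁰ M

Pb₃(PO₄)₂(s) ⇌ 3 Pb²⁺(aq) + 2 PO₄³⁻(aq)
With molar solubility s: [Pb²⁺] = 3s, [PO₄³⁻] = 2s.
Ksp = [Pb²⁺]^3[PO₄³⁻]^2 = (3s)^3 · (2s)^2 = 108s^5
108s^5 = 3.6×10⁻⁴⁴  ⇒  s^5 = 3.3×10⁻⁴⁶
s = (3.3×10⁻⁴⁶)^(1/5) = 8.0×10⁻¹⁰ mol/L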